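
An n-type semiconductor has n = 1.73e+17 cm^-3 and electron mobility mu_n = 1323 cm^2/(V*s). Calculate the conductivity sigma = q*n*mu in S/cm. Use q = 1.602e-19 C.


Step 1: sigma = q * n * mu
Step 2: sigma = 1.602e-19 * 1.73e+17 * 1323
Step 3: sigma = 3.667e+01 S/cm

3.667e+01


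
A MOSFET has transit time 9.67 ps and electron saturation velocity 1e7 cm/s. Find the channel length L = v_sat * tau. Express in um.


Step 1: tau in seconds = 9.67 ps * 1e-12 = 9.6700e-12 s
Step 2: L = v_sat * tau = 1e7 * 9.6700e-12 = 9.6700e-05 cm
Step 3: L in um = 9.6700e-05 * 1e4 = 0.967 um

0.967


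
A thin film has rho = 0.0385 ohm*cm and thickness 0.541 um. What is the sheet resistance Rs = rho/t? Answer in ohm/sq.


Step 1: Convert thickness to cm: t = 0.541 um = 5.4100e-05 cm
Step 2: Rs = rho / t = 0.0385 / 5.4100e-05
Step 3: Rs = 711.6 ohm/sq

711.6


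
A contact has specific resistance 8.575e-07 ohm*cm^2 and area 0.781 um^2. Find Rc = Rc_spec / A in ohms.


Step 1: Convert area to cm^2: 0.781 um^2 = 7.8100e-09 cm^2
Step 2: Rc = Rc_spec / A = 8.575e-07 / 7.8100e-09
Step 3: Rc = 1.10e+02 ohms

1.10e+02


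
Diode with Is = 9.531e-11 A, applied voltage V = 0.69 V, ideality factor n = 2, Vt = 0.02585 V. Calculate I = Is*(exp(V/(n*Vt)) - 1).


Step 1: V/(n*Vt) = 0.69/(2*0.02585) = 13.3462
Step 2: exp(13.3462) = 6.2543e+05
Step 3: I = 9.531e-11 * (6.2543e+05 - 1) = 5.96e-05 A

5.96e-05


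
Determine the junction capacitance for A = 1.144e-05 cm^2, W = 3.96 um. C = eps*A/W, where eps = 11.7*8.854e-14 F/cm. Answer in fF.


Step 1: eps_Si = 11.7 * 8.854e-14 = 1.035918e-12 F/cm
Step 2: W in cm = 3.96 * 1e-4 = 3.96e-04 cm
Step 3: C = 1.035918e-12 * 1.144e-05 / 3.96e-04 = 2.992652e-14 F
Step 4: C = 29.93 fF

29.93


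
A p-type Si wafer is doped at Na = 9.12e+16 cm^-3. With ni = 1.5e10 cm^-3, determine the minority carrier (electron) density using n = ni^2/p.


Step 1: Majority hole concentration p ≈ Na = 9.12e+16 cm^-3
Step 2: n = ni^2 / Na = (1.5e10)^2 / 9.12e+16
Step 3: n = 2.47e+03 cm^-3

2.47e+03


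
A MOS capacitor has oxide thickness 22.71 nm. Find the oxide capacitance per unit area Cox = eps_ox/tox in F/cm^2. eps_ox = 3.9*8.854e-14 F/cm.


Step 1: eps_ox = 3.9 * 8.854e-14 = 3.45306e-13 F/cm
Step 2: tox in cm = 22.71 nm * 1e-7 = 2.2710e-06 cm
Step 3: Cox = 3.45306e-13 / 2.2710e-06 = 1.52e-07 F/cm^2

1.52e-07


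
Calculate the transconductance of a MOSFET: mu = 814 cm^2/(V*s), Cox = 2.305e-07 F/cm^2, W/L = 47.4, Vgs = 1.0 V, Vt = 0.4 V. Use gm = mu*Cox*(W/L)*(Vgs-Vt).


Step 1: Vov = Vgs - Vt = 1.0 - 0.4 = 0.6 V
Step 2: gm = mu * Cox * (W/L) * Vov
Step 3: gm = 814 * 2.305e-07 * 47.4 * 0.6 = 5.34e-03 S

5.34e-03


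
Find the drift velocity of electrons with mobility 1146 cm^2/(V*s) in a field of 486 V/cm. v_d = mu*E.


Step 1: v_d = mu * E
Step 2: v_d = 1146 * 486 = 556956
Step 3: v_d = 5.57e+05 cm/s

5.57e+05


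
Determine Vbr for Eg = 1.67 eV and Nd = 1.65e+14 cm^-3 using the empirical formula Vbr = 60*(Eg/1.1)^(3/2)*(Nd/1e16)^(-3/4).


Step 1: Eg/1.1 = 1.67/1.1 = 1.518182
Step 2: (Eg/1.1)^1.5 = 1.518182^1.5 = 1.870621
Step 3: (Nd/1e16)^(-0.75) = (0.0165)^(-0.75) = 21.721361
Step 4: Vbr = 60 * 1.870621 * 21.721361 = 2437.9 V

2437.9


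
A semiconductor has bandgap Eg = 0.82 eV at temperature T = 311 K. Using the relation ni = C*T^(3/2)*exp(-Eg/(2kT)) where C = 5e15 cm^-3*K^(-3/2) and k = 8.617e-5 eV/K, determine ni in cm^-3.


Step 1: Compute kT = 8.617e-5 * 311 = 0.02679887 eV
Step 2: Exponent = -Eg/(2kT) = -0.82/(2*0.02679887) = -15.29915
Step 3: T^(3/2) = 311^1.5 = 5484.54
Step 4: ni = 5e15 * 5484.54 * exp(-15.29915) = 6.22e+12 cm^-3

6.22e+12


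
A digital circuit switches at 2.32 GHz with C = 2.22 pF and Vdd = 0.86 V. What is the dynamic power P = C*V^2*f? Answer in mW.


Step 1: V^2 = 0.86^2 = 0.7396 V^2
Step 2: P = C*V^2*f = 2.22e-12 F * 0.7396 * 2.32e9 Hz
Step 3: P = 3.80923584e-03 W
Step 4: P = 3.809 mW

3.809


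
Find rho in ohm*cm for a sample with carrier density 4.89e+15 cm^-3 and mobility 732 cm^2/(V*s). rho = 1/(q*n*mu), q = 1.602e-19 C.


Step 1: sigma = q * n * mu = 1.602e-19 * 4.89e+15 * 732 = 5.73433e-01 S/cm
Step 2: rho = 1 / sigma = 1 / 5.73433e-01 = 1.744 ohm*cm

1.744


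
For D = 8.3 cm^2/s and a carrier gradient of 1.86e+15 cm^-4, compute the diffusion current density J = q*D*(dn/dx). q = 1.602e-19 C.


Step 1: J = q * D * (dn/dx)
Step 2: J = 1.602e-19 * 8.3 * 1.86e+15
Step 3: J = 2.47e-03 A/cm^2

2.47e-03


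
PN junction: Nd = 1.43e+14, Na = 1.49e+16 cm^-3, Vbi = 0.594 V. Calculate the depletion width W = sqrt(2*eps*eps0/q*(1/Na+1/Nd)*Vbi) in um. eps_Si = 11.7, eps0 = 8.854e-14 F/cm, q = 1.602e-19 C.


Step 1: 1/Na + 1/Nd = 1/1.49e+16 + 1/1.43e+14 = 7.06012e-15
Step 2: 2*eps*eps0/q = 2*11.7*8.854e-14/1.602e-19 = 1.293281e+07
Step 3: W^2 = 1.293281e+07 * 7.06012e-15 * 0.594 = 5.42365e-08
Step 4: W = sqrt(5.42365e-08) = 2.329e-04 cm = 2.329 um

2.329


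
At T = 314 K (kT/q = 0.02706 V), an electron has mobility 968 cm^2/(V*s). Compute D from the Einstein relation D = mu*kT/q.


Step 1: D = mu * (kT/q)
Step 2: D = 968 * 0.02706
Step 3: D = 26.19 cm^2/s

26.19


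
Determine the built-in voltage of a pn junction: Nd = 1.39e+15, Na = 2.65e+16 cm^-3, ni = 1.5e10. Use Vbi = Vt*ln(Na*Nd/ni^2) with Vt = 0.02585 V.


Step 1: Compute Na*Nd/ni^2 = 2.65e+16 * 1.39e+15 / (1.5e10)^2 = 1.6371e+11
Step 2: ln(1.6371e+11) = 25.8214
Step 3: Vbi = 0.02585 * 25.8214 = 0.667 V

0.667


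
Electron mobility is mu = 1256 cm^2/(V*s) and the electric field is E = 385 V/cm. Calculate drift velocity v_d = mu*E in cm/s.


Step 1: v_d = mu * E
Step 2: v_d = 1256 * 385 = 483560
Step 3: v_d = 4.84e+05 cm/s

4.84e+05


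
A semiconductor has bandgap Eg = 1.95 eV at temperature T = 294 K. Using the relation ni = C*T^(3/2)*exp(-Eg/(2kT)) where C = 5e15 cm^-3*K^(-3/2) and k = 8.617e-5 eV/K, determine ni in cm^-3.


Step 1: Compute kT = 8.617e-5 * 294 = 0.02533398 eV
Step 2: Exponent = -Eg/(2kT) = -1.95/(2*0.02533398) = -38.48586
Step 3: T^(3/2) = 294^1.5 = 5041.05
Step 4: ni = 5e15 * 5041.05 * exp(-38.48586) = 4.87e+02 cm^-3

4.87e+02


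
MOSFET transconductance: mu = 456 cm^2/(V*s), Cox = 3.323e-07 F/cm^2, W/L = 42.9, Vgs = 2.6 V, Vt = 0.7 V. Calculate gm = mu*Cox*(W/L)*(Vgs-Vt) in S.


Step 1: Vov = Vgs - Vt = 2.6 - 0.7 = 1.9 V
Step 2: gm = mu * Cox * (W/L) * Vov
Step 3: gm = 456 * 3.323e-07 * 42.9 * 1.9 = 1.24e-02 S

1.24e-02


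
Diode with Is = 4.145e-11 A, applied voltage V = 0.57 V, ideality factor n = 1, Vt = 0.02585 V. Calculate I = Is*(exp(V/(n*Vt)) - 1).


Step 1: V/(n*Vt) = 0.57/(1*0.02585) = 22.0503
Step 2: exp(22.0503) = 3.7698e+09
Step 3: I = 4.145e-11 * (3.7698e+09 - 1) = 1.56e-01 A

1.56e-01


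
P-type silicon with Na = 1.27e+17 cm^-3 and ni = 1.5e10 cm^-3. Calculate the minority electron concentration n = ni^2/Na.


Step 1: Majority hole concentration p ≈ Na = 1.27e+17 cm^-3
Step 2: n = ni^2 / Na = (1.5e10)^2 / 1.27e+17
Step 3: n = 1.77e+03 cm^-3

1.77e+03


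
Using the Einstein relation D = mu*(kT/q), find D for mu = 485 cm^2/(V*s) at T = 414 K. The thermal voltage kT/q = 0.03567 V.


Step 1: D = mu * (kT/q)
Step 2: D = 485 * 0.03567
Step 3: D = 17.3 cm^2/s

17.3


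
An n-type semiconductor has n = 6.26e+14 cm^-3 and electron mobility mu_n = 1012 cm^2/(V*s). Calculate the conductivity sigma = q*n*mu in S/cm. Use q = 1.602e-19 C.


Step 1: sigma = q * n * mu
Step 2: sigma = 1.602e-19 * 6.26e+14 * 1012
Step 3: sigma = 1.015e-01 S/cm

1.015e-01


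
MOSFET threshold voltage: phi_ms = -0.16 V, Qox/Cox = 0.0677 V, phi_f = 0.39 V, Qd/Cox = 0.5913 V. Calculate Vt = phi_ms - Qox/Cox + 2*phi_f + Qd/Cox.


Step 1: Vt = phi_ms - Qox/Cox + 2*phi_f + Qd/Cox
Step 2: Vt = -0.16 - 0.0677 + 2*0.39 + 0.5913
Step 3: Vt = -0.16 - 0.0677 + 0.78 + 0.5913
Step 4: Vt = 1.1436 V

1.1436


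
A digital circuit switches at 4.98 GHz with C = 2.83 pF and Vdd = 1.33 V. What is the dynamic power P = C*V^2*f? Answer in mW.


Step 1: V^2 = 1.33^2 = 1.7689 V^2
Step 2: P = C*V^2*f = 2.83e-12 F * 1.7689 * 4.98e9 Hz
Step 3: P = 2.492981526e-02 W
Step 4: P = 24.93 mW

24.93


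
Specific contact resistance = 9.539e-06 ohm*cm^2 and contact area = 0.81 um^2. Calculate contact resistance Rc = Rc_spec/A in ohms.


Step 1: Convert area to cm^2: 0.81 um^2 = 8.1000e-09 cm^2
Step 2: Rc = Rc_spec / A = 9.539e-06 / 8.1000e-09
Step 3: Rc = 1.18e+03 ohms

1.18e+03


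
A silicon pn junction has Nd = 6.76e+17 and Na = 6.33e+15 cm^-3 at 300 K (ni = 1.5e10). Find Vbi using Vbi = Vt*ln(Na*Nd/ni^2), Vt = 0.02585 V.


Step 1: Compute Na*Nd/ni^2 = 6.33e+15 * 6.76e+17 / (1.5e10)^2 = 1.9018e+13
Step 2: ln(1.9018e+13) = 30.5764
Step 3: Vbi = 0.02585 * 30.5764 = 0.79 V

0.79


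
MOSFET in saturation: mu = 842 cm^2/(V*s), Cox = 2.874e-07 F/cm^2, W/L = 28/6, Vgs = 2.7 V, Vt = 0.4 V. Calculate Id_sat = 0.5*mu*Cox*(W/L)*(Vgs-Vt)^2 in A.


Step 1: Overdrive voltage Vov = Vgs - Vt = 2.7 - 0.4 = 2.3 V
Step 2: W/L = 28/6 = 4.66667
Step 3: Id = 0.5 * 842 * 2.874e-07 * 4.66667 * 2.3^2
Step 4: Id = 2.99e-03 A

2.99e-03


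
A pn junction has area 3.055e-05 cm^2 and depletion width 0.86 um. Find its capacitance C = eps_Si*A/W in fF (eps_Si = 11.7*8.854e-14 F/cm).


Step 1: eps_Si = 11.7 * 8.854e-14 = 1.035918e-12 F/cm
Step 2: W in cm = 0.86 * 1e-4 = 8.60e-05 cm
Step 3: C = 1.035918e-12 * 3.055e-05 / 8.60e-05 = 3.679918e-13 F
Step 4: C = 367.99 fF

367.99


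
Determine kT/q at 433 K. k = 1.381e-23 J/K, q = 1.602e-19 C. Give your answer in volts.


Step 1: kT = 1.381e-23 * 433 = 5.97973e-21 J
Step 2: Vt = kT/q = 5.97973e-21 / 1.602e-19
Step 3: Vt = 0.03733 V

0.03733


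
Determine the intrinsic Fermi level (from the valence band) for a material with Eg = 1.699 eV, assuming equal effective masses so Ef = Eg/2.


Step 1: For an intrinsic semiconductor, the Fermi level sits at midgap.
Step 2: Ef = Eg / 2 = 1.699 / 2 = 0.8495 eV

0.8495


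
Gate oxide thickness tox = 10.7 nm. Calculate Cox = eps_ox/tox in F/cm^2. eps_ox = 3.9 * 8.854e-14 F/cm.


Step 1: eps_ox = 3.9 * 8.854e-14 = 3.45306e-13 F/cm
Step 2: tox in cm = 10.7 nm * 1e-7 = 1.0700e-06 cm
Step 3: Cox = 3.45306e-13 / 1.0700e-06 = 3.23e-07 F/cm^2

3.23e-07


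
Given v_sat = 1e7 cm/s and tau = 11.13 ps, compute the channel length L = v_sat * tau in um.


Step 1: tau in seconds = 11.13 ps * 1e-12 = 1.1130e-11 s
Step 2: L = v_sat * tau = 1e7 * 1.1130e-11 = 1.1130e-04 cm
Step 3: L in um = 1.1130e-04 * 1e4 = 1.113 um

1.113


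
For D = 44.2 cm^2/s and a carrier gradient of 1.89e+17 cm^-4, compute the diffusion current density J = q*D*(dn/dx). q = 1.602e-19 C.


Step 1: J = q * D * (dn/dx)
Step 2: J = 1.602e-19 * 44.2 * 1.89e+17
Step 3: J = 1.34e+00 A/cm^2

1.34e+00


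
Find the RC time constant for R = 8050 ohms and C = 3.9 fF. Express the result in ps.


Step 1: tau = R * C
Step 2: tau = 8050 * 3.9 fF = 8050 * 3.9e-15 F
Step 3: tau = 3.1395e-11 s = 31.395 ps

31.395


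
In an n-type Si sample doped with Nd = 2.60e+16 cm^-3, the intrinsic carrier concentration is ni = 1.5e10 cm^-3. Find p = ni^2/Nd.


Step 1: Since Nd >> ni, n ≈ Nd = 2.60e+16 cm^-3
Step 2: p = ni^2 / n = (1.5e10)^2 / 2.60e+16
Step 3: p = 2.25e20 / 2.60e+16 = 8.65e+03 cm^-3

8.65e+03


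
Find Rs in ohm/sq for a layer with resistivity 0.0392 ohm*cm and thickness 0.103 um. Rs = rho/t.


Step 1: Convert thickness to cm: t = 0.103 um = 1.0300e-05 cm
Step 2: Rs = rho / t = 0.0392 / 1.0300e-05
Step 3: Rs = 3805.8 ohm/sq

3805.8


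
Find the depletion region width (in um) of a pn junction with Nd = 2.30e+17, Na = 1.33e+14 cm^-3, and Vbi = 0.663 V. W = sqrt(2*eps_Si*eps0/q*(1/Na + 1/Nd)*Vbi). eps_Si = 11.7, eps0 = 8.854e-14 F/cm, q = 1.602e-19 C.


Step 1: 1/Na + 1/Nd = 1/1.33e+14 + 1/2.30e+17 = 7.52314e-15
Step 2: 2*eps*eps0/q = 2*11.7*8.854e-14/1.602e-19 = 1.293281e+07
Step 3: W^2 = 1.293281e+07 * 7.52314e-15 * 0.663 = 6.45068e-08
Step 4: W = sqrt(6.45068e-08) = 2.540e-04 cm = 2.54 um

2.54


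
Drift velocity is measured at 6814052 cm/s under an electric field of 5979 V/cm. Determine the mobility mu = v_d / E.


Step 1: mu = v_d / E
Step 2: mu = 6814052 / 5979
Step 3: mu = 1139.66 cm^2/(V*s)

1139.66


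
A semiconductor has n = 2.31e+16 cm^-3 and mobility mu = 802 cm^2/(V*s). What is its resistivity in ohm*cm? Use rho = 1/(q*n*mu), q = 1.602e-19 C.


Step 1: sigma = q * n * mu = 1.602e-19 * 2.31e+16 * 802 = 2.96790e+00 S/cm
Step 2: rho = 1 / sigma = 1 / 2.96790e+00 = 0.3369 ohm*cm

0.3369


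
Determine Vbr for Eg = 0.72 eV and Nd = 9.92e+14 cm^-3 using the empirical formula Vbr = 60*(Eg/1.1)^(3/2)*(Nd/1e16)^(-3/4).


Step 1: Eg/1.1 = 0.72/1.1 = 0.654545
Step 2: (Eg/1.1)^1.5 = 0.654545^1.5 = 0.529553
Step 3: (Nd/1e16)^(-0.75) = (0.0992)^(-0.75) = 5.657392
Step 4: Vbr = 60 * 0.529553 * 5.657392 = 179.8 V

179.8


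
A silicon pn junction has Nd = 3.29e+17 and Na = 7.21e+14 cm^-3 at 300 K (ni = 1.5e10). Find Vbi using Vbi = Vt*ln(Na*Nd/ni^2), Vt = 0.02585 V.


Step 1: Compute Na*Nd/ni^2 = 7.21e+14 * 3.29e+17 / (1.5e10)^2 = 1.0543e+12
Step 2: ln(1.0543e+12) = 27.6839
Step 3: Vbi = 0.02585 * 27.6839 = 0.716 V

0.716


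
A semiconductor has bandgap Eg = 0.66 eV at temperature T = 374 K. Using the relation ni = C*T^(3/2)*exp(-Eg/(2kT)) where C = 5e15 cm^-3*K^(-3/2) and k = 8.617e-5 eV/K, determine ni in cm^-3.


Step 1: Compute kT = 8.617e-5 * 374 = 0.03222758 eV
Step 2: Exponent = -Eg/(2kT) = -0.66/(2*0.03222758) = -10.23968
Step 3: T^(3/2) = 374^1.5 = 7232.82
Step 4: ni = 5e15 * 7232.82 * exp(-10.23968) = 1.29e+15 cm^-3

1.29e+15


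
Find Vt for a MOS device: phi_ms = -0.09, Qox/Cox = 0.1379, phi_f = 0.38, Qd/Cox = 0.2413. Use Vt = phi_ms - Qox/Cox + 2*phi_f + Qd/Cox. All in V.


Step 1: Vt = phi_ms - Qox/Cox + 2*phi_f + Qd/Cox
Step 2: Vt = -0.09 - 0.1379 + 2*0.38 + 0.2413
Step 3: Vt = -0.09 - 0.1379 + 0.76 + 0.2413
Step 4: Vt = 0.7734 V

0.7734


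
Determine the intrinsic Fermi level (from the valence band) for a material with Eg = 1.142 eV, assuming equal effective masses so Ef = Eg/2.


Step 1: For an intrinsic semiconductor, the Fermi level sits at midgap.
Step 2: Ef = Eg / 2 = 1.142 / 2 = 0.571 eV

0.571


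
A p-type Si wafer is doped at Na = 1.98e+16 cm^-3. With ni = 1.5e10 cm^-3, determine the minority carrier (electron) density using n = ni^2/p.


Step 1: Majority hole concentration p ≈ Na = 1.98e+16 cm^-3
Step 2: n = ni^2 / Na = (1.5e10)^2 / 1.98e+16
Step 3: n = 1.14e+04 cm^-3

1.14e+04


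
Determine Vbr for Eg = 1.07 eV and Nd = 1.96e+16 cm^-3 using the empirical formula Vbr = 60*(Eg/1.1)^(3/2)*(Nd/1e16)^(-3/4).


Step 1: Eg/1.1 = 1.07/1.1 = 0.972727
Step 2: (Eg/1.1)^1.5 = 0.972727^1.5 = 0.959371
Step 3: (Nd/1e16)^(-0.75) = (1.96)^(-0.75) = 0.603682
Step 4: Vbr = 60 * 0.959371 * 0.603682 = 34.7 V

34.7


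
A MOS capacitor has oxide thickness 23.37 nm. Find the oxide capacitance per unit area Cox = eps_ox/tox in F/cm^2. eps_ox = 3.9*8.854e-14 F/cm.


Step 1: eps_ox = 3.9 * 8.854e-14 = 3.45306e-13 F/cm
Step 2: tox in cm = 23.37 nm * 1e-7 = 2.3370e-06 cm
Step 3: Cox = 3.45306e-13 / 2.3370e-06 = 1.48e-07 F/cm^2

1.48e-07


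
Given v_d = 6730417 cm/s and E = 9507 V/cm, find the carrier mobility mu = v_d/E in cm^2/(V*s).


Step 1: mu = v_d / E
Step 2: mu = 6730417 / 9507
Step 3: mu = 707.94 cm^2/(V*s)

707.94


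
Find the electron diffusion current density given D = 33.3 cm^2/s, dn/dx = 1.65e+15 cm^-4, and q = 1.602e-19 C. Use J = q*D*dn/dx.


Step 1: J = q * D * (dn/dx)
Step 2: J = 1.602e-19 * 33.3 * 1.65e+15
Step 3: J = 8.80e-03 A/cm^2

8.80e-03


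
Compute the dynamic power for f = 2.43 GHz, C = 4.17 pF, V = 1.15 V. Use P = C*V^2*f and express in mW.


Step 1: V^2 = 1.15^2 = 1.3225 V^2
Step 2: P = C*V^2*f = 4.17e-12 F * 1.3225 * 2.43e9 Hz
Step 3: P = 1.340102475e-02 W
Step 4: P = 13.401 mW

13.401


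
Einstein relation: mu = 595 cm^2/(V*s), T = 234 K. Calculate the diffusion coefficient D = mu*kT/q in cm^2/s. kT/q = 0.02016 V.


Step 1: D = mu * (kT/q)
Step 2: D = 595 * 0.02016
Step 3: D = 12.0 cm^2/s

12.0


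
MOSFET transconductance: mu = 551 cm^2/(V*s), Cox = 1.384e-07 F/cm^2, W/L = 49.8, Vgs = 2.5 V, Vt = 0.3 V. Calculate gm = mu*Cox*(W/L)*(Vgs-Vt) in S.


Step 1: Vov = Vgs - Vt = 2.5 - 0.3 = 2.2 V
Step 2: gm = mu * Cox * (W/L) * Vov
Step 3: gm = 551 * 1.384e-07 * 49.8 * 2.2 = 8.35e-03 S

8.35e-03


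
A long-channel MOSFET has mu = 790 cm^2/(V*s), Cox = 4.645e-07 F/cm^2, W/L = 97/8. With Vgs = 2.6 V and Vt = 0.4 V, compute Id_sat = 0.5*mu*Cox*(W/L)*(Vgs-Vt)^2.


Step 1: Overdrive voltage Vov = Vgs - Vt = 2.6 - 0.4 = 2.2 V
Step 2: W/L = 97/8 = 12.125
Step 3: Id = 0.5 * 790 * 4.645e-07 * 12.125 * 2.2^2
Step 4: Id = 1.08e-02 A

1.08e-02


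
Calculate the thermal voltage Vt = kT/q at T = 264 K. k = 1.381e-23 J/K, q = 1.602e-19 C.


Step 1: kT = 1.381e-23 * 264 = 3.64584e-21 J
Step 2: Vt = kT/q = 3.64584e-21 / 1.602e-19
Step 3: Vt = 0.02276 V

0.02276


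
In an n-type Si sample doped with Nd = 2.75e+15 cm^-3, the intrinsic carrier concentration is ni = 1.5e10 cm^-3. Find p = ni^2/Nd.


Step 1: Since Nd >> ni, n ≈ Nd = 2.75e+15 cm^-3
Step 2: p = ni^2 / n = (1.5e10)^2 / 2.75e+15
Step 3: p = 2.25e20 / 2.75e+15 = 8.18e+04 cm^-3

8.18e+04


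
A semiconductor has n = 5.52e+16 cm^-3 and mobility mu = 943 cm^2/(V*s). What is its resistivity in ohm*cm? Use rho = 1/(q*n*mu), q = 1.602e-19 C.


Step 1: sigma = q * n * mu = 1.602e-19 * 5.52e+16 * 943 = 8.33899e+00 S/cm
Step 2: rho = 1 / sigma = 1 / 8.33899e+00 = 0.1199 ohm*cm

0.1199


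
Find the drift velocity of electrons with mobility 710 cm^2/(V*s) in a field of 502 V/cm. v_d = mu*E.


Step 1: v_d = mu * E
Step 2: v_d = 710 * 502 = 356420
Step 3: v_d = 3.56e+05 cm/s

3.56e+05


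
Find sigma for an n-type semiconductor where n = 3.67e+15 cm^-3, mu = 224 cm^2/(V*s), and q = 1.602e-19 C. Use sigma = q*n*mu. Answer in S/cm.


Step 1: sigma = q * n * mu
Step 2: sigma = 1.602e-19 * 3.67e+15 * 224
Step 3: sigma = 1.317e-01 S/cm

1.317e-01


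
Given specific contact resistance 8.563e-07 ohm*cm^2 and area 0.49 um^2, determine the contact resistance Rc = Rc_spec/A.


Step 1: Convert area to cm^2: 0.49 um^2 = 4.9000e-09 cm^2
Step 2: Rc = Rc_spec / A = 8.563e-07 / 4.9000e-09
Step 3: Rc = 1.75e+02 ohms

1.75e+02


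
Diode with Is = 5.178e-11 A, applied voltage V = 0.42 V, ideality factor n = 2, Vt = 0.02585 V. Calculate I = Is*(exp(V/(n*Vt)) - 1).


Step 1: V/(n*Vt) = 0.42/(2*0.02585) = 8.1238
Step 2: exp(8.1238) = 3.3738e+03
Step 3: I = 5.178e-11 * (3.3738e+03 - 1) = 1.75e-07 A

1.75e-07


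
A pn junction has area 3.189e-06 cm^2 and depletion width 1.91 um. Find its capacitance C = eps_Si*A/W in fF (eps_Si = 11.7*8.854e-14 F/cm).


Step 1: eps_Si = 11.7 * 8.854e-14 = 1.035918e-12 F/cm
Step 2: W in cm = 1.91 * 1e-4 = 1.91e-04 cm
Step 3: C = 1.035918e-12 * 3.189e-06 / 1.91e-04 = 1.729603e-14 F
Step 4: C = 17.3 fF

17.3


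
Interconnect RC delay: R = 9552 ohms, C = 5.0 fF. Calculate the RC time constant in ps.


Step 1: tau = R * C
Step 2: tau = 9552 * 5.0 fF = 9552 * 5.0e-15 F
Step 3: tau = 4.776e-11 s = 47.76 ps

47.76


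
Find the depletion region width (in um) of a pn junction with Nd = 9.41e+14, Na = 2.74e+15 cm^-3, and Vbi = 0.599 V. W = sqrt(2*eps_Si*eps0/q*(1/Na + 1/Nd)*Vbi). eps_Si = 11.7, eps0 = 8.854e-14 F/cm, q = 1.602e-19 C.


Step 1: 1/Na + 1/Nd = 1/2.74e+15 + 1/9.41e+14 = 1.42766e-15
Step 2: 2*eps*eps0/q = 2*11.7*8.854e-14/1.602e-19 = 1.293281e+07
Step 3: W^2 = 1.293281e+07 * 1.42766e-15 * 0.599 = 1.10597e-08
Step 4: W = sqrt(1.10597e-08) = 1.052e-04 cm = 1.052 um

1.052


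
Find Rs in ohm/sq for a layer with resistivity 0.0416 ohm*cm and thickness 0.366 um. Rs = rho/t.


Step 1: Convert thickness to cm: t = 0.366 um = 3.6600e-05 cm
Step 2: Rs = rho / t = 0.0416 / 3.6600e-05
Step 3: Rs = 1136.6 ohm/sq

1136.6


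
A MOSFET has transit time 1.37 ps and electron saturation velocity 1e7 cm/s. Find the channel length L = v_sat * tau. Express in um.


Step 1: tau in seconds = 1.37 ps * 1e-12 = 1.3700e-12 s
Step 2: L = v_sat * tau = 1e7 * 1.3700e-12 = 1.3700e-05 cm
Step 3: L in um = 1.3700e-05 * 1e4 = 0.137 um

0.137


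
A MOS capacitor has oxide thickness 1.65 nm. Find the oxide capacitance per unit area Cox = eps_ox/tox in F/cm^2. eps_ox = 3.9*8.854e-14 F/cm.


Step 1: eps_ox = 3.9 * 8.854e-14 = 3.45306e-13 F/cm
Step 2: tox in cm = 1.65 nm * 1e-7 = 1.6500e-07 cm
Step 3: Cox = 3.45306e-13 / 1.6500e-07 = 2.09e-06 F/cm^2

2.09e-06


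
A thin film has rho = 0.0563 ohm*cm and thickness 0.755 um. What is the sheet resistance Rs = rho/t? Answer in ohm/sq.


Step 1: Convert thickness to cm: t = 0.755 um = 7.5500e-05 cm
Step 2: Rs = rho / t = 0.0563 / 7.5500e-05
Step 3: Rs = 745.7 ohm/sq

745.7


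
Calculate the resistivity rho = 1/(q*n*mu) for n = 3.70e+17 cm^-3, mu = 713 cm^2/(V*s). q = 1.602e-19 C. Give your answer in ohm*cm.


Step 1: sigma = q * n * mu = 1.602e-19 * 3.70e+17 * 713 = 4.22624e+01 S/cm
Step 2: rho = 1 / sigma = 1 / 4.22624e+01 = 0.02366 ohm*cm

0.02366


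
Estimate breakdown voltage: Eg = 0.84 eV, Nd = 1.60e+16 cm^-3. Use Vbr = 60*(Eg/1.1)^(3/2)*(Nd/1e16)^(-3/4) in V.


Step 1: Eg/1.1 = 0.84/1.1 = 0.763636
Step 2: (Eg/1.1)^1.5 = 0.763636^1.5 = 0.667313
Step 3: (Nd/1e16)^(-0.75) = (1.6)^(-0.75) = 0.702927
Step 4: Vbr = 60 * 0.667313 * 0.702927 = 28.1 V

28.1


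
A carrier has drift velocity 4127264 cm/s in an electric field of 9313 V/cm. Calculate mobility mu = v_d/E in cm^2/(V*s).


Step 1: mu = v_d / E
Step 2: mu = 4127264 / 9313
Step 3: mu = 443.17 cm^2/(V*s)

443.17


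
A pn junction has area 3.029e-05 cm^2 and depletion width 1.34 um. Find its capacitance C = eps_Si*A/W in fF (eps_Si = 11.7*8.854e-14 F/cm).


Step 1: eps_Si = 11.7 * 8.854e-14 = 1.035918e-12 F/cm
Step 2: W in cm = 1.34 * 1e-4 = 1.34e-04 cm
Step 3: C = 1.035918e-12 * 3.029e-05 / 1.34e-04 = 2.341639e-13 F
Step 4: C = 234.16 fF

234.16


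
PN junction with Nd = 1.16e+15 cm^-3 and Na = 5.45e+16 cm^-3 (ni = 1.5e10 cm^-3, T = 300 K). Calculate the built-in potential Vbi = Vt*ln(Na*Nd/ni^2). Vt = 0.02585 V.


Step 1: Compute Na*Nd/ni^2 = 5.45e+16 * 1.16e+15 / (1.5e10)^2 = 2.8098e+11
Step 2: ln(2.8098e+11) = 26.3615
Step 3: Vbi = 0.02585 * 26.3615 = 0.681 V

0.681


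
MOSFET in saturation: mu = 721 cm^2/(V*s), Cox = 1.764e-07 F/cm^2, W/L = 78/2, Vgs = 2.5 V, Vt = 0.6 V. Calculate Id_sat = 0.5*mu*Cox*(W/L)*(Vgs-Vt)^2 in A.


Step 1: Overdrive voltage Vov = Vgs - Vt = 2.5 - 0.6 = 1.9 V
Step 2: W/L = 78/2 = 39
Step 3: Id = 0.5 * 721 * 1.764e-07 * 39 * 1.9^2
Step 4: Id = 8.95e-03 A

8.95e-03


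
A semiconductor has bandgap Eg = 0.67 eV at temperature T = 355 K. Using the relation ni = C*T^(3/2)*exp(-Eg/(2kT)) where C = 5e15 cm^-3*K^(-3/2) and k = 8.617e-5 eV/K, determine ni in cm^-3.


Step 1: Compute kT = 8.617e-5 * 355 = 0.03059035 eV
Step 2: Exponent = -Eg/(2kT) = -0.67/(2*0.03059035) = -10.95117
Step 3: T^(3/2) = 355^1.5 = 6688.71
Step 4: ni = 5e15 * 6688.71 * exp(-10.95117) = 5.87e+14 cm^-3

5.87e+14


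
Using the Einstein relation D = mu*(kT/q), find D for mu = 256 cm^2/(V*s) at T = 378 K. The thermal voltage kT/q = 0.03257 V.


Step 1: D = mu * (kT/q)
Step 2: D = 256 * 0.03257
Step 3: D = 8.34 cm^2/s

8.34


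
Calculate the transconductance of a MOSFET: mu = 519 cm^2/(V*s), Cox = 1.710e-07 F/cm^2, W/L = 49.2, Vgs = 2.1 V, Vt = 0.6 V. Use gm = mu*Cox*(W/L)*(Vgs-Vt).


Step 1: Vov = Vgs - Vt = 2.1 - 0.6 = 1.5 V
Step 2: gm = mu * Cox * (W/L) * Vov
Step 3: gm = 519 * 1.710e-07 * 49.2 * 1.5 = 6.55e-03 S

6.55e-03


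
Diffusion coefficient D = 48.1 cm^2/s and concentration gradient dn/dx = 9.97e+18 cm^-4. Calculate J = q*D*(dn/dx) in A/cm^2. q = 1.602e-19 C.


Step 1: J = q * D * (dn/dx)
Step 2: J = 1.602e-19 * 48.1 * 9.97e+18
Step 3: J = 7.68e+01 A/cm^2

7.68e+01


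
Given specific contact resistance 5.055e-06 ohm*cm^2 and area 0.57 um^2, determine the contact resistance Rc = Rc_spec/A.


Step 1: Convert area to cm^2: 0.57 um^2 = 5.7000e-09 cm^2
Step 2: Rc = Rc_spec / A = 5.055e-06 / 5.7000e-09
Step 3: Rc = 8.87e+02 ohms

8.87e+02


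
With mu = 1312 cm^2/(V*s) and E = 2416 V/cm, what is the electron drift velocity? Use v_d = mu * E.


Step 1: v_d = mu * E
Step 2: v_d = 1312 * 2416 = 3169792
Step 3: v_d = 3.17e+06 cm/s

3.17e+06


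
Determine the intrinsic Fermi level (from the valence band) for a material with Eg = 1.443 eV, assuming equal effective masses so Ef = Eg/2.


Step 1: For an intrinsic semiconductor, the Fermi level sits at midgap.
Step 2: Ef = Eg / 2 = 1.443 / 2 = 0.7215 eV

0.7215


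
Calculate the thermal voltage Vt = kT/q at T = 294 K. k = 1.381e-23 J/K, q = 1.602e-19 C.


Step 1: kT = 1.381e-23 * 294 = 4.06014e-21 J
Step 2: Vt = kT/q = 4.06014e-21 / 1.602e-19
Step 3: Vt = 0.02534 V

0.02534


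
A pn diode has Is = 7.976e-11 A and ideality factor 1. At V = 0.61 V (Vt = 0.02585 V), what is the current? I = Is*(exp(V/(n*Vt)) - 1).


Step 1: V/(n*Vt) = 0.61/(1*0.02585) = 23.5977
Step 2: exp(23.5977) = 1.7715e+10
Step 3: I = 7.976e-11 * (1.7715e+10 - 1) = 1.41e+00 A

1.41e+00


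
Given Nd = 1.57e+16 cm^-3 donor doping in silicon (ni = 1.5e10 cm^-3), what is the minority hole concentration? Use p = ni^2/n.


Step 1: Since Nd >> ni, n ≈ Nd = 1.57e+16 cm^-3
Step 2: p = ni^2 / n = (1.5e10)^2 / 1.57e+16
Step 3: p = 2.25e20 / 1.57e+16 = 1.43e+04 cm^-3

1.43e+04


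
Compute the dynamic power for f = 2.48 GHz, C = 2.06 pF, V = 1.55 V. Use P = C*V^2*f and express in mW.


Step 1: V^2 = 1.55^2 = 2.4025 V^2
Step 2: P = C*V^2*f = 2.06e-12 F * 2.4025 * 2.48e9 Hz
Step 3: P = 1.2273892e-02 W
Step 4: P = 12.274 mW

12.274


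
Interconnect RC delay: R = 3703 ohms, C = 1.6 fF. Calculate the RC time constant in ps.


Step 1: tau = R * C
Step 2: tau = 3703 * 1.6 fF = 3703 * 1.6e-15 F
Step 3: tau = 5.9248e-12 s = 5.9248 ps

5.9248


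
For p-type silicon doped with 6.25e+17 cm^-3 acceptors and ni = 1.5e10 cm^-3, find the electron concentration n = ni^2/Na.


Step 1: Majority hole concentration p ≈ Na = 6.25e+17 cm^-3
Step 2: n = ni^2 / Na = (1.5e10)^2 / 6.25e+17
Step 3: n = 3.60e+02 cm^-3

3.60e+02


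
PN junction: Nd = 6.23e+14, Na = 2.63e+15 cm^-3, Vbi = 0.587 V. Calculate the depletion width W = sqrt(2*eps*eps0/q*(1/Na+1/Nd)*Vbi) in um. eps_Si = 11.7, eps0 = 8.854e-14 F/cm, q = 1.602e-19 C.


Step 1: 1/Na + 1/Nd = 1/2.63e+15 + 1/6.23e+14 = 1.98536e-15
Step 2: 2*eps*eps0/q = 2*11.7*8.854e-14/1.602e-19 = 1.293281e+07
Step 3: W^2 = 1.293281e+07 * 1.98536e-15 * 0.587 = 1.50720e-08
Step 4: W = sqrt(1.50720e-08) = 1.228e-04 cm = 1.228 um

1.228


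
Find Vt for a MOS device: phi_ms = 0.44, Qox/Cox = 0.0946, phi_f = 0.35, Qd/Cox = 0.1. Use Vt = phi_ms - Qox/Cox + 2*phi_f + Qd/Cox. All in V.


Step 1: Vt = phi_ms - Qox/Cox + 2*phi_f + Qd/Cox
Step 2: Vt = 0.44 - 0.0946 + 2*0.35 + 0.1
Step 3: Vt = 0.44 - 0.0946 + 0.7 + 0.1
Step 4: Vt = 1.1454 V

1.1454


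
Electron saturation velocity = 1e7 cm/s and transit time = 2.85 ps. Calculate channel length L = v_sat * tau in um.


Step 1: tau in seconds = 2.85 ps * 1e-12 = 2.8500e-12 s
Step 2: L = v_sat * tau = 1e7 * 2.8500e-12 = 2.8500e-05 cm
Step 3: L in um = 2.8500e-05 * 1e4 = 0.285 um

0.285


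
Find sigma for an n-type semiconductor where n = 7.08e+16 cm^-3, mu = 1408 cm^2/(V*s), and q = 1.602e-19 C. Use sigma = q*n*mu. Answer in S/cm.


Step 1: sigma = q * n * mu
Step 2: sigma = 1.602e-19 * 7.08e+16 * 1408
Step 3: sigma = 1.597e+01 S/cm

1.597e+01


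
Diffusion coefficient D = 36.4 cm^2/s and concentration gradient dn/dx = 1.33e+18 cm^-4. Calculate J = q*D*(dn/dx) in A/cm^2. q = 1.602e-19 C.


Step 1: J = q * D * (dn/dx)
Step 2: J = 1.602e-19 * 36.4 * 1.33e+18
Step 3: J = 7.76e+00 A/cm^2

7.76e+00


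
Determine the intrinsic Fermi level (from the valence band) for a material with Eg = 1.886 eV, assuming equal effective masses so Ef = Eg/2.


Step 1: For an intrinsic semiconductor, the Fermi level sits at midgap.
Step 2: Ef = Eg / 2 = 1.886 / 2 = 0.943 eV

0.943


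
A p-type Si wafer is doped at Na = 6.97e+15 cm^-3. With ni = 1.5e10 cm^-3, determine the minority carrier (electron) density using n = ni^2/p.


Step 1: Majority hole concentration p ≈ Na = 6.97e+15 cm^-3
Step 2: n = ni^2 / Na = (1.5e10)^2 / 6.97e+15
Step 3: n = 3.23e+04 cm^-3

3.23e+04


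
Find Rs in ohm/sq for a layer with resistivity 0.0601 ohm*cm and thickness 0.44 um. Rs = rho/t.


Step 1: Convert thickness to cm: t = 0.44 um = 4.4000e-05 cm
Step 2: Rs = rho / t = 0.0601 / 4.4000e-05
Step 3: Rs = 1365.9 ohm/sq

1365.9


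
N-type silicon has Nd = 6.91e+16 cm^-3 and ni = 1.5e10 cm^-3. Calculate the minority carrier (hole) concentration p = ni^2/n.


Step 1: Since Nd >> ni, n ≈ Nd = 6.91e+16 cm^-3
Step 2: p = ni^2 / n = (1.5e10)^2 / 6.91e+16
Step 3: p = 2.25e20 / 6.91e+16 = 3.26e+03 cm^-3

3.26e+03


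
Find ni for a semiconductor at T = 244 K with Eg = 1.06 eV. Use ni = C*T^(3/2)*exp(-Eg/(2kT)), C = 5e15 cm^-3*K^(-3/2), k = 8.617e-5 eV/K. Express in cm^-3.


Step 1: Compute kT = 8.617e-5 * 244 = 0.02102548 eV
Step 2: Exponent = -Eg/(2kT) = -1.06/(2*0.02102548) = -25.20751
Step 3: T^(3/2) = 244^1.5 = 3811.40
Step 4: ni = 5e15 * 3811.40 * exp(-25.20751) = 2.15e+08 cm^-3

2.15e+08


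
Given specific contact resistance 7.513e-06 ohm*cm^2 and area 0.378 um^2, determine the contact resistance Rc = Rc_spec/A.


Step 1: Convert area to cm^2: 0.378 um^2 = 3.7800e-09 cm^2
Step 2: Rc = Rc_spec / A = 7.513e-06 / 3.7800e-09
Step 3: Rc = 1.99e+03 ohms

1.99e+03


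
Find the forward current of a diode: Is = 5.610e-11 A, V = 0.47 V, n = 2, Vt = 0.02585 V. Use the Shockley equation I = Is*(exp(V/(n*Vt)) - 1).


Step 1: V/(n*Vt) = 0.47/(2*0.02585) = 9.0909
Step 2: exp(9.0909) = 8.8742e+03
Step 3: I = 5.610e-11 * (8.8742e+03 - 1) = 4.98e-07 A

4.98e-07


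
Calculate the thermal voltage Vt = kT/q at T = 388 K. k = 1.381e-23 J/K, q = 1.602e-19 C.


Step 1: kT = 1.381e-23 * 388 = 5.35828e-21 J
Step 2: Vt = kT/q = 5.35828e-21 / 1.602e-19
Step 3: Vt = 0.03345 V

0.03345


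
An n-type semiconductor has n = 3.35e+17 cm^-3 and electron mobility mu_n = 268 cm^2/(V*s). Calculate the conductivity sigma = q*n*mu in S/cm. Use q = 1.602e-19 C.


Step 1: sigma = q * n * mu
Step 2: sigma = 1.602e-19 * 3.35e+17 * 268
Step 3: sigma = 1.438e+01 S/cm

1.438e+01


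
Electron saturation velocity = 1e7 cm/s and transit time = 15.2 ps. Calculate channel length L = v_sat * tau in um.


Step 1: tau in seconds = 15.2 ps * 1e-12 = 1.5200e-11 s
Step 2: L = v_sat * tau = 1e7 * 1.5200e-11 = 1.5200e-04 cm
Step 3: L in um = 1.5200e-04 * 1e4 = 1.52 um

1.52


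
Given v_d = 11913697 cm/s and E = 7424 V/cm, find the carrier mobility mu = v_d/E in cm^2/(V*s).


Step 1: mu = v_d / E
Step 2: mu = 11913697 / 7424
Step 3: mu = 1604.75 cm^2/(V*s)

1604.75


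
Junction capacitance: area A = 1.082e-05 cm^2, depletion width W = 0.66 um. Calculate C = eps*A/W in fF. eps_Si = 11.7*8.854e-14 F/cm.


Step 1: eps_Si = 11.7 * 8.854e-14 = 1.035918e-12 F/cm
Step 2: W in cm = 0.66 * 1e-4 = 6.60e-05 cm
Step 3: C = 1.035918e-12 * 1.082e-05 / 6.60e-05 = 1.698278e-13 F
Step 4: C = 169.83 fF

169.83


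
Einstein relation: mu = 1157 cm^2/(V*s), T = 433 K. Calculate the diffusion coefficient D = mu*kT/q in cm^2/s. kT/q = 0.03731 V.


Step 1: D = mu * (kT/q)
Step 2: D = 1157 * 0.03731
Step 3: D = 43.17 cm^2/s

43.17


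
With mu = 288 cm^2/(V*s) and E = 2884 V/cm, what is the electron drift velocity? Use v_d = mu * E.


Step 1: v_d = mu * E
Step 2: v_d = 288 * 2884 = 830592
Step 3: v_d = 8.31e+05 cm/s

8.31e+05


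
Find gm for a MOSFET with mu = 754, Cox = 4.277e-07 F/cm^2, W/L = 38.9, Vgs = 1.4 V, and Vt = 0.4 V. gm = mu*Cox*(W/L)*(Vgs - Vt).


Step 1: Vov = Vgs - Vt = 1.4 - 0.4 = 1.0 V
Step 2: gm = mu * Cox * (W/L) * Vov
Step 3: gm = 754 * 4.277e-07 * 38.9 * 1.0 = 1.25e-02 S

1.25e-02


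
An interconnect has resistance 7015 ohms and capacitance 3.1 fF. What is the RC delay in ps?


Step 1: tau = R * C
Step 2: tau = 7015 * 3.1 fF = 7015 * 3.1e-15 F
Step 3: tau = 2.17465e-11 s = 21.7465 ps

21.7465


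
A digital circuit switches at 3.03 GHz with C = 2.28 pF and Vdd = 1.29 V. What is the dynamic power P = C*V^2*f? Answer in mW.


Step 1: V^2 = 1.29^2 = 1.6641 V^2
Step 2: P = C*V^2*f = 2.28e-12 F * 1.6641 * 3.03e9 Hz
Step 3: P = 1.149626844e-02 W
Step 4: P = 11.496 mW

11.496


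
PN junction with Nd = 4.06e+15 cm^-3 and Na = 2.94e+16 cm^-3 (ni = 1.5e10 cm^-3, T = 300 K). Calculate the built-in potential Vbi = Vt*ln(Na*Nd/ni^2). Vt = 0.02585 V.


Step 1: Compute Na*Nd/ni^2 = 2.94e+16 * 4.06e+15 / (1.5e10)^2 = 5.3051e+11
Step 2: ln(5.3051e+11) = 26.9971
Step 3: Vbi = 0.02585 * 26.9971 = 0.698 V

0.698


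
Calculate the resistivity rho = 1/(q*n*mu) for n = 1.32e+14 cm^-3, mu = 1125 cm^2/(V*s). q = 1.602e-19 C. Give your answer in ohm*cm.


Step 1: sigma = q * n * mu = 1.602e-19 * 1.32e+14 * 1125 = 2.37897e-02 S/cm
Step 2: rho = 1 / sigma = 1 / 2.37897e-02 = 42.03 ohm*cm

42.03


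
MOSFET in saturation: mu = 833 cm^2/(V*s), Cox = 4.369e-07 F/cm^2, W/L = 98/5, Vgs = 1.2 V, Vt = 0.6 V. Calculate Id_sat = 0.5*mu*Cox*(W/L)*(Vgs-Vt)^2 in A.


Step 1: Overdrive voltage Vov = Vgs - Vt = 1.2 - 0.6 = 0.6 V
Step 2: W/L = 98/5 = 19.6
Step 3: Id = 0.5 * 833 * 4.369e-07 * 19.6 * 0.6^2
Step 4: Id = 1.28e-03 A

1.28e-03


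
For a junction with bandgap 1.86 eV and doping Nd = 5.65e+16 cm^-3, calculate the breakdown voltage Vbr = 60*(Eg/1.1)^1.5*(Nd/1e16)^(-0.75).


Step 1: Eg/1.1 = 1.86/1.1 = 1.690909
Step 2: (Eg/1.1)^1.5 = 1.690909^1.5 = 2.198773
Step 3: (Nd/1e16)^(-0.75) = (5.65)^(-0.75) = 0.272875
Step 4: Vbr = 60 * 2.198773 * 0.272875 = 36.0 V

36.0


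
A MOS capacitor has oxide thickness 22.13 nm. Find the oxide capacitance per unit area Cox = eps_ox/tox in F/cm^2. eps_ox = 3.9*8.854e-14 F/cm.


Step 1: eps_ox = 3.9 * 8.854e-14 = 3.45306e-13 F/cm
Step 2: tox in cm = 22.13 nm * 1e-7 = 2.2130e-06 cm
Step 3: Cox = 3.45306e-13 / 2.2130e-06 = 1.56e-07 F/cm^2

1.56e-07


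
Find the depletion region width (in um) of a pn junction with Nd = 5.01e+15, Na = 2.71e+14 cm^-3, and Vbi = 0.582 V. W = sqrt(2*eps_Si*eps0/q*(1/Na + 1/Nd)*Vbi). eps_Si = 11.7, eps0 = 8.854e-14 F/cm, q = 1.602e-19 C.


Step 1: 1/Na + 1/Nd = 1/2.71e+14 + 1/5.01e+15 = 3.88964e-15
Step 2: 2*eps*eps0/q = 2*11.7*8.854e-14/1.602e-19 = 1.293281e+07
Step 3: W^2 = 1.293281e+07 * 3.88964e-15 * 0.582 = 2.92769e-08
Step 4: W = sqrt(2.92769e-08) = 1.711e-04 cm = 1.711 um

1.711


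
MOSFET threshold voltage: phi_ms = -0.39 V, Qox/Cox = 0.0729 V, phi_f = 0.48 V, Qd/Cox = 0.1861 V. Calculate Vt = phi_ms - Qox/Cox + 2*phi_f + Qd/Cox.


Step 1: Vt = phi_ms - Qox/Cox + 2*phi_f + Qd/Cox
Step 2: Vt = -0.39 - 0.0729 + 2*0.48 + 0.1861
Step 3: Vt = -0.39 - 0.0729 + 0.96 + 0.1861
Step 4: Vt = 0.6832 V

0.6832


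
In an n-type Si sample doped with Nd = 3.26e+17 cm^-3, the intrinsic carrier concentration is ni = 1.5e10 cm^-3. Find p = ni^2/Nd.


Step 1: Since Nd >> ni, n ≈ Nd = 3.26e+17 cm^-3
Step 2: p = ni^2 / n = (1.5e10)^2 / 3.26e+17
Step 3: p = 2.25e20 / 3.26e+17 = 6.90e+02 cm^-3

6.90e+02


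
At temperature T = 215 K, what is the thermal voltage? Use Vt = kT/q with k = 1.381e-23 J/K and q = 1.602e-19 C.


Step 1: kT = 1.381e-23 * 215 = 2.96915e-21 J
Step 2: Vt = kT/q = 2.96915e-21 / 1.602e-19
Step 3: Vt = 0.01853 V

0.01853


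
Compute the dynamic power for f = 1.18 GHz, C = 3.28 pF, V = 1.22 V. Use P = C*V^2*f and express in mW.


Step 1: V^2 = 1.22^2 = 1.4884 V^2
Step 2: P = C*V^2*f = 3.28e-12 F * 1.4884 * 1.18e9 Hz
Step 3: P = 5.76070336e-03 W
Step 4: P = 5.761 mW

5.761


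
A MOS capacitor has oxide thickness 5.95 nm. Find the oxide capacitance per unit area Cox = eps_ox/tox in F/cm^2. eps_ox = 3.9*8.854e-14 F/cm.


Step 1: eps_ox = 3.9 * 8.854e-14 = 3.45306e-13 F/cm
Step 2: tox in cm = 5.95 nm * 1e-7 = 5.9500e-07 cm
Step 3: Cox = 3.45306e-13 / 5.9500e-07 = 5.80e-07 F/cm^2

5.80e-07


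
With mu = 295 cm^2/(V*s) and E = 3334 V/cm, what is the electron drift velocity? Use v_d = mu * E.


Step 1: v_d = mu * E
Step 2: v_d = 295 * 3334 = 983530
Step 3: v_d = 9.84e+05 cm/s

9.84e+05


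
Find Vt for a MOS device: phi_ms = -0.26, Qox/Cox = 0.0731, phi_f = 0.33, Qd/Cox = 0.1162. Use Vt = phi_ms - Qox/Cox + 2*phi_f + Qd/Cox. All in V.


Step 1: Vt = phi_ms - Qox/Cox + 2*phi_f + Qd/Cox
Step 2: Vt = -0.26 - 0.0731 + 2*0.33 + 0.1162
Step 3: Vt = -0.26 - 0.0731 + 0.66 + 0.1162
Step 4: Vt = 0.4431 V

0.4431


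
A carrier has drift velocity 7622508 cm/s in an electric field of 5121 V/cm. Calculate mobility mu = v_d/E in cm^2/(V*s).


Step 1: mu = v_d / E
Step 2: mu = 7622508 / 5121
Step 3: mu = 1488.48 cm^2/(V*s)

1488.48


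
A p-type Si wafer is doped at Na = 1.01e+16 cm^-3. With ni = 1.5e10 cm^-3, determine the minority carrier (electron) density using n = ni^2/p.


Step 1: Majority hole concentration p ≈ Na = 1.01e+16 cm^-3
Step 2: n = ni^2 / Na = (1.5e10)^2 / 1.01e+16
Step 3: n = 2.23e+04 cm^-3

2.23e+04


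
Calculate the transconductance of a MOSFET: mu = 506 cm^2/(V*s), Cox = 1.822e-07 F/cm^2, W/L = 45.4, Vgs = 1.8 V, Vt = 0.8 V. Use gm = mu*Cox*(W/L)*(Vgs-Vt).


Step 1: Vov = Vgs - Vt = 1.8 - 0.8 = 1.0 V
Step 2: gm = mu * Cox * (W/L) * Vov
Step 3: gm = 506 * 1.822e-07 * 45.4 * 1.0 = 4.19e-03 S

4.19e-03


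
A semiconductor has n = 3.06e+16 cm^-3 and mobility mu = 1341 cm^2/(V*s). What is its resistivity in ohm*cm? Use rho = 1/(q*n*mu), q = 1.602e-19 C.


Step 1: sigma = q * n * mu = 1.602e-19 * 3.06e+16 * 1341 = 6.57374e+00 S/cm
Step 2: rho = 1 / sigma = 1 / 6.57374e+00 = 0.1521 ohm*cm

0.1521


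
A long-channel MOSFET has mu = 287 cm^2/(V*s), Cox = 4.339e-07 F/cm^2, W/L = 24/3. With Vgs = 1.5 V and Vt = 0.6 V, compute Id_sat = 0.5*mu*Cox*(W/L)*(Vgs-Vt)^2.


Step 1: Overdrive voltage Vov = Vgs - Vt = 1.5 - 0.6 = 0.9 V
Step 2: W/L = 24/3 = 8
Step 3: Id = 0.5 * 287 * 4.339e-07 * 8 * 0.9^2
Step 4: Id = 4.03e-04 A

4.03e-04


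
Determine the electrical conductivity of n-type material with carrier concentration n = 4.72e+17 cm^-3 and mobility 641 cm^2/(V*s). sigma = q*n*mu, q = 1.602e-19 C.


Step 1: sigma = q * n * mu
Step 2: sigma = 1.602e-19 * 4.72e+17 * 641
Step 3: sigma = 4.847e+01 S/cm

4.847e+01


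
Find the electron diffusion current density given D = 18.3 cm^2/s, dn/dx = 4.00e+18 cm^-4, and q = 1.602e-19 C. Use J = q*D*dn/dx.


Step 1: J = q * D * (dn/dx)
Step 2: J = 1.602e-19 * 18.3 * 4.00e+18
Step 3: J = 1.17e+01 A/cm^2

1.17e+01


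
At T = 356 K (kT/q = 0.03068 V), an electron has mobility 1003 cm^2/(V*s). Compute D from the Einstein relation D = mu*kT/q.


Step 1: D = mu * (kT/q)
Step 2: D = 1003 * 0.03068
Step 3: D = 30.77 cm^2/s

30.77


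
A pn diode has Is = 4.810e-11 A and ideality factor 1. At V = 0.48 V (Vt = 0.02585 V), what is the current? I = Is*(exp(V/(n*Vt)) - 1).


Step 1: V/(n*Vt) = 0.48/(1*0.02585) = 18.5687
Step 2: exp(18.5687) = 1.1595e+08
Step 3: I = 4.810e-11 * (1.1595e+08 - 1) = 5.58e-03 A

5.58e-03


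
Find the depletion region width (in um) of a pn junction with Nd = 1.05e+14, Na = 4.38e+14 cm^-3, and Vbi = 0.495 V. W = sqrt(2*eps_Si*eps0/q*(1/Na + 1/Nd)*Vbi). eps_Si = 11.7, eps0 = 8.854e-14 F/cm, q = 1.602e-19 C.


Step 1: 1/Na + 1/Nd = 1/4.38e+14 + 1/1.05e+14 = 1.18069e-14
Step 2: 2*eps*eps0/q = 2*11.7*8.854e-14/1.602e-19 = 1.293281e+07
Step 3: W^2 = 1.293281e+07 * 1.18069e-14 * 0.495 = 7.55847e-08
Step 4: W = sqrt(7.55847e-08) = 2.749e-04 cm = 2.749 um

2.749


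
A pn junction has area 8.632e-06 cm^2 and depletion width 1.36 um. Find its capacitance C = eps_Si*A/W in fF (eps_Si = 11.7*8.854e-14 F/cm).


Step 1: eps_Si = 11.7 * 8.854e-14 = 1.035918e-12 F/cm
Step 2: W in cm = 1.36 * 1e-4 = 1.36e-04 cm
Step 3: C = 1.035918e-12 * 8.632e-06 / 1.36e-04 = 6.575032e-14 F
Step 4: C = 65.75 fF

65.75


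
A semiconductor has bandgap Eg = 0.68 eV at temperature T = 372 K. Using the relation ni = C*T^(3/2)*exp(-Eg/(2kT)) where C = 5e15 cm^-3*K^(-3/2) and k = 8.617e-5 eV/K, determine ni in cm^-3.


Step 1: Compute kT = 8.617e-5 * 372 = 0.03205524 eV
Step 2: Exponent = -Eg/(2kT) = -0.68/(2*0.03205524) = -10.60669
Step 3: T^(3/2) = 372^1.5 = 7174.88
Step 4: ni = 5e15 * 7174.88 * exp(-10.60669) = 8.88e+14 cm^-3

8.88e+14
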